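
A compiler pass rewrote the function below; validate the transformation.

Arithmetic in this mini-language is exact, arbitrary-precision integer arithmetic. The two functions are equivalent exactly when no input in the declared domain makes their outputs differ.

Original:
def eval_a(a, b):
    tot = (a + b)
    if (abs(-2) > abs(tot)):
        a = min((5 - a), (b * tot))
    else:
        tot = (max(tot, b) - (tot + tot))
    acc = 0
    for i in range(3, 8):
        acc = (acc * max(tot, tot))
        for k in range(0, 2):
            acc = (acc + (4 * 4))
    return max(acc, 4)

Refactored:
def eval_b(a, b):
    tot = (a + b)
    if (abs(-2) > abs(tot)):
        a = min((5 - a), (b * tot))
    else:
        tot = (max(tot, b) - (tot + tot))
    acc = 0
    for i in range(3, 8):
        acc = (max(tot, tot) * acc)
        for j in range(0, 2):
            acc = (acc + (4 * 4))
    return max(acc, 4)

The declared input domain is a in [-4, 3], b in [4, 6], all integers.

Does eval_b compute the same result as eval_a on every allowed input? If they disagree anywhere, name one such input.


The two versions differ — the changes include local variable names differ.
Tracing a=-3, b=4: eval_a: tot=1, then (abs(-2) > abs(tot)) is true, then a=4, then acc=0, then (i=3), then acc=0, then (k=0), then acc=16, then (k=1), then acc=32, then (i=4), then acc=32, then (k=0), then acc=48, then (k=1), then acc=64, then (i=5), then acc=64, then (k=0), then acc=80, then (k=1), then acc=96, then (i=6), then acc=96, then (k=0), then acc=112, then (k=1), then acc=128, then (i=7), then acc=128, then (k=0), then acc=144, then (k=1), then acc=160, then returns 160 | eval_b: tot=1, then (abs(-2) > abs(tot)) is true, then a=4, then acc=0, then (i=3), then acc=0, then (j=0), then acc=16, then (j=1), then acc=32, then (i=4), then acc=32, then (j=0), then acc=48, then (j=1), then acc=64, then (i=5), then acc=64, then (j=0), then acc=80, then (j=1), then acc=96, then (i=6), then acc=96, then (j=0), then acc=112, then (j=1), then acc=128, then (i=7), then acc=128, then (j=0), then acc=144, then (j=1), then acc=160, then returns 160 — matching result 160.
An exhaustive pass over the 24 declared inputs shows identical outputs.
verdict: equivalent


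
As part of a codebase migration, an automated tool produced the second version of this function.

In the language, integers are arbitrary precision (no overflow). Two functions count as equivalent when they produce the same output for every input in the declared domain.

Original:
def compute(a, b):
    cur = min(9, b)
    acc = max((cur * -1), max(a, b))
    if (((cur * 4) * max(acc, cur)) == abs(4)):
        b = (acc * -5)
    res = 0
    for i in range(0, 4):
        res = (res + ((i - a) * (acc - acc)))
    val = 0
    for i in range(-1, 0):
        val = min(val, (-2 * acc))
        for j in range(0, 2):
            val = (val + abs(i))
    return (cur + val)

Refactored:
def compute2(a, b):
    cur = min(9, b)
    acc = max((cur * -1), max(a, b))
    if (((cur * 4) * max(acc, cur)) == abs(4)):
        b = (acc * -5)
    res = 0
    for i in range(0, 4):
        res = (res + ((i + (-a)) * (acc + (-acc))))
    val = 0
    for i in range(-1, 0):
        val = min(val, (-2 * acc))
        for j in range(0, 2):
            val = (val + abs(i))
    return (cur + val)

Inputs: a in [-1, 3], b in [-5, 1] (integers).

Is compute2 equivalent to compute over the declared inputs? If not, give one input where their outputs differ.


Equivalent — the differences include arithmetic usage differs, yet no declared input distinguishes the two.
One worked example (a=3, b=0) — compute: cur=0, then acc=3, then (((cur * 4) * max(acc, cur)) == abs(4)) is false, then res=0, then (i=0), then res=0, then (i=1), then res=0, then (i=2), then res=0, then (i=3), then res=0, then val=0, then (i=-1), then val=-6, then (j=0), then val=-5, then (j=1), then val=-4, then returns -4; compute2: cur=0, then acc=3, then (((cur * 4) * max(acc, cur)) == abs(4)) is false, then res=0, then (i=0), then res=0, then (i=1), then res=0, then (i=2), then res=0, then (i=3), then res=0, then val=0, then (i=-1), then val=-6, then (j=0), then val=-5, then (j=1), then val=-4, then returns -4; agreement on -4.
Checked all 35 inputs in the declared domain: the outputs agree on every one.
verdict: equivalent


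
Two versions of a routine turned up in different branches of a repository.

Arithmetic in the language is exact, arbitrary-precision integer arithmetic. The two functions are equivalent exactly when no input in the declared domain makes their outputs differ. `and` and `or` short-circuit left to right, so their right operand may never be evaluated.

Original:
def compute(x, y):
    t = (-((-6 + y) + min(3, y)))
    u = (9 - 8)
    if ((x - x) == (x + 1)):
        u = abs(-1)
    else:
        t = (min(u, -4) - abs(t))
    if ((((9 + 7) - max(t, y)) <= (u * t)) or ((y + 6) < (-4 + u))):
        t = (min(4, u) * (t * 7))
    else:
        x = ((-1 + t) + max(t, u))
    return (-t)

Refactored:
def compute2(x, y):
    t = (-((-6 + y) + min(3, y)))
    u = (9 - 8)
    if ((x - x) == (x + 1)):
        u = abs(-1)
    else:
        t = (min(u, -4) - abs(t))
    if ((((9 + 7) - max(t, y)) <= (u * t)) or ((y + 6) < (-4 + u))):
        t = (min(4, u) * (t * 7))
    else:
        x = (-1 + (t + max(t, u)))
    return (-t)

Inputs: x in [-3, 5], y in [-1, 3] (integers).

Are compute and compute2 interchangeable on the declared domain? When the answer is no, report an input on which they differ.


Reading the diff, among the changes: same computation, different form.
One worked example (x=5, y=-1) — compute: t = 8; u = 1; ((x - x) == (x + 1)) -> false; t = -12; ((((9 + 7) - max(t, y)) <= (u * t)) or ((y + 6) < (-4 + u))) -> false; x = -12; return 12; compute2: t = 8; u = 1; ((x - x) == (x + 1)) -> false; t = -12; ((((9 + 7) - max(t, y)) <= (u * t)) or ((y + 6) < (-4 + u))) -> false; x = -12; return 12; agreement on 12.
Checked all 45 inputs in the declared domain: the outputs agree on every one.
verdict: equivalent


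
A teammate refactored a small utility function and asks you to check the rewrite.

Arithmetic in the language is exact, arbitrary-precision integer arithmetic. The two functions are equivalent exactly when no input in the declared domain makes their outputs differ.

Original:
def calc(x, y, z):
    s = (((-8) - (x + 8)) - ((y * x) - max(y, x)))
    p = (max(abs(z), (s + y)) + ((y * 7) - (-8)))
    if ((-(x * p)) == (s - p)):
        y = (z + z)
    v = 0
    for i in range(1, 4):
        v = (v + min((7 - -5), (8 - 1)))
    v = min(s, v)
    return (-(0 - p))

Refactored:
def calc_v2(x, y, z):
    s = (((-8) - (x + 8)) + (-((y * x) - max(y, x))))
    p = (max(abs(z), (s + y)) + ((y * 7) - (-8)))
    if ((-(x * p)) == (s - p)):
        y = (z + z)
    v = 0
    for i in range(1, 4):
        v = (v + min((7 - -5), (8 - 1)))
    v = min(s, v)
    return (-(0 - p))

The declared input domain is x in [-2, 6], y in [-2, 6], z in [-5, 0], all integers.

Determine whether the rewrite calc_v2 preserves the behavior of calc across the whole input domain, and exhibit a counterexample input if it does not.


Behavior is preserved: although arithmetic usage differs, the outputs never diverge.
Tracing x=-1, y=5, z=-3: calc: s becomes -5; next p becomes 46; next ((-(x * p)) == (s - p)) evaluates to false; next v becomes 0; next at i=1:; next v becomes 7; next at i=2:; next v becomes 14; next at i=3:; next v becomes 21; next v becomes -5; next final value 46 | calc_v2: s becomes -5; next p becomes 46; next ((-(x * p)) == (s - p)) evaluates to false; next v becomes 0; next at i=1:; next v becomes 7; next at i=2:; next v becomes 14; next at i=3:; next v becomes 21; next v becomes -5; next final value 46 — matching result 46.
An exhaustive pass over the 486 declared inputs shows identical outputs.
verdict: equivalent


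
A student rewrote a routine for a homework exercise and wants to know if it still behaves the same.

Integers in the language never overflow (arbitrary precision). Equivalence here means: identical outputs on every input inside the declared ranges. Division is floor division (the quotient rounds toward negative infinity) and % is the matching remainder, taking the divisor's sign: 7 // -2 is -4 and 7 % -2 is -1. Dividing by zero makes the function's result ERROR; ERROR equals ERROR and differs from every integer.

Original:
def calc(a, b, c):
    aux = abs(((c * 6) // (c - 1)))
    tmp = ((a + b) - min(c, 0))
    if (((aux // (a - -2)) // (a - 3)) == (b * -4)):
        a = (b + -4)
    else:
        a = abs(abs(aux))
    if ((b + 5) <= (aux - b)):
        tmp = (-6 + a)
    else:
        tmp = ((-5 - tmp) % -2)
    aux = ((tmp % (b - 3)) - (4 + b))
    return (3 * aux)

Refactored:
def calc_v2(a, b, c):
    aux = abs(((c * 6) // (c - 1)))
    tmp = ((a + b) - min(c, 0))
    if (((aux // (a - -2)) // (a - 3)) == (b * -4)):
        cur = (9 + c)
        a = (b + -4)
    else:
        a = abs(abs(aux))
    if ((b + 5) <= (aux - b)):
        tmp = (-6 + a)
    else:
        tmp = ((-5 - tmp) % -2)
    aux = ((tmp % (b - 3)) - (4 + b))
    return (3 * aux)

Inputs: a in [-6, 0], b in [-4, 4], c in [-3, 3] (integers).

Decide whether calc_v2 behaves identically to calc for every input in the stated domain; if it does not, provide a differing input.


The two are interchangeable: local variable names differ; statement counts differ; constant usage differs; arithmetic usage differs, and every declared input agrees.
Spot check at a=0, b=1, c=-1 — calc: aux := 3 | tmp := 2 | (((aux // (a - -2)) // (a - 3)) == (b * -4)): false | a := 3 | ((b + 5) <= (aux - b)): false | tmp := -1 | aux := -6 | result -18. calc_v2: aux := 3 | tmp := 2 | (((aux // (a - -2)) // (a - 3)) == (b * -4)): false | a := 3 | ((b + 5) <= (aux - b)): false | tmp := -1 | aux := -6 | result -18. Both give -18.
An exhaustive pass over the 441 declared inputs shows identical outputs.
verdict: equivalent


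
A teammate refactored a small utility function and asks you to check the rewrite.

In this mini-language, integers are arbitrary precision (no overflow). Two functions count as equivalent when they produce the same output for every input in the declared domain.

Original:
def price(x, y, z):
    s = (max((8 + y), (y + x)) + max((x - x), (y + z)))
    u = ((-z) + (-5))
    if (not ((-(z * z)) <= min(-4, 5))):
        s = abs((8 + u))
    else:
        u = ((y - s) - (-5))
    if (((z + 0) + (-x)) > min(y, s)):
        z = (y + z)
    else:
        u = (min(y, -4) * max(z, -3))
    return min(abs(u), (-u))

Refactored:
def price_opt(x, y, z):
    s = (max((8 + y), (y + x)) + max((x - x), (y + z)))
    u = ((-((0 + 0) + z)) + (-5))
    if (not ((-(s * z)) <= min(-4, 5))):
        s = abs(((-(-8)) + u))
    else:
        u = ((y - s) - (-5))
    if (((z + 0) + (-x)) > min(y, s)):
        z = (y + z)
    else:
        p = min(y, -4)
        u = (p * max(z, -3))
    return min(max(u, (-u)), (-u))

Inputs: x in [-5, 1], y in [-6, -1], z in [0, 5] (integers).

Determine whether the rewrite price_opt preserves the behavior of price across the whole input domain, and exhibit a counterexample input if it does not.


There is a counterexample at x=-5, y=-4, z=1: 6 on one side, 3 on the other.
price: s = 4; u = -6; (not ((-(z * z)) <= min(-4, 5))) -> true; s = 2; (((z + 0) + (-x)) > min(y, s)) -> true; z = -3; return 6
price_opt: s = 4; u = -6; (not ((-(s * z)) <= min(-4, 5))) -> false; u = -3; (((z + 0) + (-x)) > min(y, s)) -> true; z = -3; return 3
verdict: not equivalent; witness: x=-5, y=-4, z=1


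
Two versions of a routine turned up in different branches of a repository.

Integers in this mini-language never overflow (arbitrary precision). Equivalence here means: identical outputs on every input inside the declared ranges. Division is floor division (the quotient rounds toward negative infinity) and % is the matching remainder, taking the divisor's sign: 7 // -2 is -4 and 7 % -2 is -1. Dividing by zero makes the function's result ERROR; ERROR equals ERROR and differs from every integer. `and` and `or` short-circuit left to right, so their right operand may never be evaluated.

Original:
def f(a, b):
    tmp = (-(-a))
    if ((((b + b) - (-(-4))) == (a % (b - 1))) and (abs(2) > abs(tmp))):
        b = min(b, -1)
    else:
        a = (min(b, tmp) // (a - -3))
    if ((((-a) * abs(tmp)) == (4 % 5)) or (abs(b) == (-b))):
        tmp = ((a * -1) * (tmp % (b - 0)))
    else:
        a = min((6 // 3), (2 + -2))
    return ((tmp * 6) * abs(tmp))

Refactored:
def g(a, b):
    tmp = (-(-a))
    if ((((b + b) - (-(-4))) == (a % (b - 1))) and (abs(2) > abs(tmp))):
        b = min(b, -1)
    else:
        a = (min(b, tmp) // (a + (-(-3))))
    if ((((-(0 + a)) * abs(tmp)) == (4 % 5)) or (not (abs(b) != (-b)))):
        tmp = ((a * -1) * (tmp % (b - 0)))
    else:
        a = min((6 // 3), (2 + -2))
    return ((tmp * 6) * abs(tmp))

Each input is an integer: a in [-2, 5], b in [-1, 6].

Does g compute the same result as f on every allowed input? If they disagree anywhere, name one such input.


Behavior is preserved: although constant usage differs; arithmetic usage differs; comparison usage differs; boolean connective usage differs, the outputs never diverge.
As a probe, take a=0, b=0: f runs tmp=0, then ((((b + b) - (-(-4))) == (a % (b - 1))) and (abs(2) > abs(tmp))) is false, then a=0, then ((((-a) * abs(tmp)) == (4 % 5)) or (abs(b) == (-b))) is true, then a zero divisor aborts: ERROR; g runs tmp=0, then ((((b + b) - (-(-4))) == (a % (b - 1))) and (abs(2) > abs(tmp))) is false, then a=0, then ((((-(0 + a)) * abs(tmp)) == (4 % 5)) or (not (abs(b) != (-b)))) is true, then a zero divisor aborts: ERROR; both end at ERROR.
Sweeping the whole domain (64 inputs) finds no disagreement.
verdict: equivalent


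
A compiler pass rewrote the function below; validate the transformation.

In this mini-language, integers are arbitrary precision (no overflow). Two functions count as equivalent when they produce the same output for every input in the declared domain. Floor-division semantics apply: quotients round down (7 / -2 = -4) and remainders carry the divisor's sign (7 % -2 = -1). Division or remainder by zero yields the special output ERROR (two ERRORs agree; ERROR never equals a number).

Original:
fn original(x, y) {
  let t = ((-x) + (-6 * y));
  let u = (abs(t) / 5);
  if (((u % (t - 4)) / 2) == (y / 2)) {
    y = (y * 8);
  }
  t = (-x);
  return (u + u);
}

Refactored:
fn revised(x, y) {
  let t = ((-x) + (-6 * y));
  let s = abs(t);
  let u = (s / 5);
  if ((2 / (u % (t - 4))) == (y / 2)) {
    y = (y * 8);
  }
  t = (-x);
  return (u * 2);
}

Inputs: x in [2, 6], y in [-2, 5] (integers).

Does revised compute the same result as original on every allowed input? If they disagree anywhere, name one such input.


These are not equivalent — on x=2, y=0 the outputs split (0 vs ERROR).
original: t becomes -2; next u becomes 0; next (((u % (t - 4)) / 2) == (y / 2)) evaluates to true; next y becomes 0; next t becomes -2; next final value 0
revised: t becomes -2; next s becomes 2; next u becomes 0; next hits division by zero so the output is ERROR
verdict: not equivalent; witness: x=2, y=0


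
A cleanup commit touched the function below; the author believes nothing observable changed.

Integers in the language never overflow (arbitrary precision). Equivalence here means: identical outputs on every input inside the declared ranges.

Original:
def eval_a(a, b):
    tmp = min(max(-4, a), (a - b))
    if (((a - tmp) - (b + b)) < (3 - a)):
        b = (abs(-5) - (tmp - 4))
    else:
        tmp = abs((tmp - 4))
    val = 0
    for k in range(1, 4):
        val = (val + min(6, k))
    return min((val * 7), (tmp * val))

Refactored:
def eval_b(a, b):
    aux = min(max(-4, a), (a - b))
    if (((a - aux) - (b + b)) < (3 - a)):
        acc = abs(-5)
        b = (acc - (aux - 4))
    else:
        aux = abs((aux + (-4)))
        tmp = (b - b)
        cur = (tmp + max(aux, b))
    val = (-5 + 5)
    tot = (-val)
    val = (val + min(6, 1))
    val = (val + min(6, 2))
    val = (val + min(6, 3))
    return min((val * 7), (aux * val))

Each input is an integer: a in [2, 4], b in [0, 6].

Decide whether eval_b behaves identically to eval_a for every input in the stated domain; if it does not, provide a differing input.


Reading the diff, among the changes: constant usage differs; min/max/abs usage differs; statement counts differ; loop structure differs; arithmetic usage differs; local variable names differ.
One worked example (a=3, b=5) — eval_a: tmp becomes -2; next (((a - tmp) - (b + b)) < (3 - a)) evaluates to true; next b becomes 11; next val becomes 0; next at k=1:; next val becomes 1; next at k=2:; next val becomes 3; next at k=3:; next val becomes 6; next final value -12; eval_b: aux becomes -2; next (((a - aux) - (b + b)) < (3 - a)) evaluates to true; next acc becomes 5; next b becomes 11; next val becomes 0; next tot becomes 0; next val becomes 1; next val becomes 3; next val becomes 6; next final value -12; agreement on -12.
Sweeping the whole domain (21 inputs) finds no disagreement.
verdict: equivalent


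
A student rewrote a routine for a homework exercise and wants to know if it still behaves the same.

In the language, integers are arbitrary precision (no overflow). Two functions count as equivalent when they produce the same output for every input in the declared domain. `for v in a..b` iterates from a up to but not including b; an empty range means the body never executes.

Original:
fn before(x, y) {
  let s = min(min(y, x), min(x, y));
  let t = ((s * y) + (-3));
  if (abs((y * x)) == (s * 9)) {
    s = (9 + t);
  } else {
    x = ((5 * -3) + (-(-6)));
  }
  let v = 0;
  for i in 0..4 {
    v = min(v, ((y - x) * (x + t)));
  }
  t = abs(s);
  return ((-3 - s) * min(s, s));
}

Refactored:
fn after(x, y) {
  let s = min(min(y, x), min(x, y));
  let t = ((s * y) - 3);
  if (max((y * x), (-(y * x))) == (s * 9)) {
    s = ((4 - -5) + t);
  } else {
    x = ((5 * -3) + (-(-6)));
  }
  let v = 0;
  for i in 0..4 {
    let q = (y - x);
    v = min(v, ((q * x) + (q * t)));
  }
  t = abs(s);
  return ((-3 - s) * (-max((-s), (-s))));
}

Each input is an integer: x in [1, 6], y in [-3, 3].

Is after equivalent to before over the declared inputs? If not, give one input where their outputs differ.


Behavior is preserved: although statement counts differ, and min/max/abs usage differs, and local variable names differ, and arithmetic usage differs, and constant usage differs, the outputs never diverge.
As a probe, take x=5, y=-2: before runs s becomes -2; next t becomes 1; next (abs((y * x)) == (s * 9)) evaluates to false; next x becomes -9; next v becomes 0; next at i=0:; next v becomes -56; next at i=1:; next v becomes -56; next at i=2:; next v becomes -56; next at i=3:; next v becomes -56; next t becomes 2; next final value 2; after runs s becomes -2; next t becomes 1; next (max((y * x), (-(y * x))) == (s * 9)) evaluates to false; next x becomes -9; next v becomes 0; next at i=0:; next q becomes 7; next v becomes -56; next at i=1:; next q becomes 7; next v becomes -56; next at i=2:; next q becomes 7; next v becomes -56; next at i=3:; next q becomes 7; next v becomes -56; next t becomes 2; next final value 2; both end at 2.
Sweeping the whole domain (42 inputs) finds no disagreement.
verdict: equivalent


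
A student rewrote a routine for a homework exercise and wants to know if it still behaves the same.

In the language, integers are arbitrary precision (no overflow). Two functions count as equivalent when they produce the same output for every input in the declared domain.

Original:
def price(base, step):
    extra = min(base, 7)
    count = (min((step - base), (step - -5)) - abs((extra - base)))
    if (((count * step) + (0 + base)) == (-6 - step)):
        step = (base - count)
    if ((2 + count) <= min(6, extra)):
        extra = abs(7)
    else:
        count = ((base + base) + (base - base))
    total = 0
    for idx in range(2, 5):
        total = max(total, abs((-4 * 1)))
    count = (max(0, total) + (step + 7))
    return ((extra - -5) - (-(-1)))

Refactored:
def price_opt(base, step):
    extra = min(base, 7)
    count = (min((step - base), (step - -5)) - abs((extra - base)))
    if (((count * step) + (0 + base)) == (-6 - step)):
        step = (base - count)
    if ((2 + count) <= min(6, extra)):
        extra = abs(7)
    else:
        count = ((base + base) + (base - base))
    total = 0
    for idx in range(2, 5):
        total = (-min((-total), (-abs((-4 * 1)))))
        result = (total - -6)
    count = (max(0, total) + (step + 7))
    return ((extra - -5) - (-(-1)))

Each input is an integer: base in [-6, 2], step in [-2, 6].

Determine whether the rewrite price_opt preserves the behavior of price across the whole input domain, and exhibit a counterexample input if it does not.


Reading the diff, among the changes: arithmetic usage differs; min/max/abs usage differs; constant usage differs; local variable names differ; statement counts differ.
One worked example (base=-2, step=4) — price: extra=-2, then count=6, then (((count * step) + (0 + base)) == (-6 - step)) is false, then ((2 + count) <= min(6, extra)) is false, then count=-4, then total=0, then (idx=2), then total=4, then (idx=3), then total=4, then (idx=4), then total=4, then count=15, then returns 2; price_opt: extra=-2, then count=6, then (((count * step) + (0 + base)) == (-6 - step)) is false, then ((2 + count) <= min(6, extra)) is false, then count=-4, then total=0, then (idx=2), then total=4, then result=10, then (idx=3), then total=4, then result=10, then (idx=4), then total=4, then result=10, then count=15, then returns 2; agreement on 2.
Across all 81 domain points the two functions coincide.
verdict: equivalent


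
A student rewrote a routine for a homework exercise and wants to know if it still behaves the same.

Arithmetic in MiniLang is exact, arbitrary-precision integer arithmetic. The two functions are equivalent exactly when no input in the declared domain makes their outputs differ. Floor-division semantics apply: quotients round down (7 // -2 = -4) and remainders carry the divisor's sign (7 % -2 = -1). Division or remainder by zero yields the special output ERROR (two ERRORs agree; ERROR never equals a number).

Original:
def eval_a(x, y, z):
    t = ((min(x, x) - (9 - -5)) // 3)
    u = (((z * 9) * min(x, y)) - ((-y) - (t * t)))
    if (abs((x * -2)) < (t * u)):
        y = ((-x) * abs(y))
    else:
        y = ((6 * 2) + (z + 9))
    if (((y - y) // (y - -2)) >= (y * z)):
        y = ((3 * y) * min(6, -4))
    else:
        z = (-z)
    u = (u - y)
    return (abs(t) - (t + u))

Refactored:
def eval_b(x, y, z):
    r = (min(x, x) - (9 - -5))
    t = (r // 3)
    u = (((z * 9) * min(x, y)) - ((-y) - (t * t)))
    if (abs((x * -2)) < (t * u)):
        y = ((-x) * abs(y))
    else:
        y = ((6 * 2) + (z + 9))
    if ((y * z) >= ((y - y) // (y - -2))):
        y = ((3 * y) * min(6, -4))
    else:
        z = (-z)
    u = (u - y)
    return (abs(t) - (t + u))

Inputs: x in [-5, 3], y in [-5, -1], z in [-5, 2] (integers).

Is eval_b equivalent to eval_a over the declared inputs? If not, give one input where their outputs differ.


Run the pair on x=-5, y=-5, z=-5.
eval_a: t := -7 | u := 269 | (abs((x * -2)) < (t * u)): false | y := 16 | (((y - y) // (y - -2)) >= (y * z)): true | y := -192 | u := 461 | result -447
eval_b: r := -19 | t := -7 | u := 269 | (abs((x * -2)) < (t * u)): false | y := 16 | ((y * z) >= ((y - y) // (y - -2))): false | z := 5 | u := 253 | result -239
-447 and -239 differ, so these are not the same function on this domain.
verdict: not equivalent; witness: x=-5, y=-5, z=-5


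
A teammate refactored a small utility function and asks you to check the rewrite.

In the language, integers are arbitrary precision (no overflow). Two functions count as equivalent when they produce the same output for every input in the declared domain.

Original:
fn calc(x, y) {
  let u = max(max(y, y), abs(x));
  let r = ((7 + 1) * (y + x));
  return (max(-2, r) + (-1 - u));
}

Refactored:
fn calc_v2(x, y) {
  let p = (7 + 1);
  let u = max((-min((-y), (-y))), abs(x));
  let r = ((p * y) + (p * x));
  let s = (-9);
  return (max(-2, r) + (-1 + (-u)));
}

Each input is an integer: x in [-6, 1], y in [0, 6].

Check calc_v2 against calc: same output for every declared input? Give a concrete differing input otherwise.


The two are interchangeable: statement counts differ; and min/max/abs usage differs; and constant usage differs; and arithmetic usage differs; and local variable names differ, and every declared input agrees.
As a probe, take x=-3, y=2: calc runs u = 3; r = -8; return -6; calc_v2 runs p = 8; u = 3; r = -8; s = -9; return -6; both end at -6.
Sweeping the whole domain (56 inputs) finds no disagreement.
verdict: equivalent


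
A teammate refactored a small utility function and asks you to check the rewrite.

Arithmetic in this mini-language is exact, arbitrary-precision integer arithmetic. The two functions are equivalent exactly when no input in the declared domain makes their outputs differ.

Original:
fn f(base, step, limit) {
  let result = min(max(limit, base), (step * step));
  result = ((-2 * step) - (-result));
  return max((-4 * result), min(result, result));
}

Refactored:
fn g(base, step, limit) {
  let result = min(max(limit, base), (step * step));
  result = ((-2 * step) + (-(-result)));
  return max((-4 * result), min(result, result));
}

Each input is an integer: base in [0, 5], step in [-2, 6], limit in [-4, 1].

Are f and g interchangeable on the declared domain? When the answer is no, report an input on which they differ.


Comparing the listings, the differences include: arithmetic usage differs.
Spot check at base=4, step=4, limit=1 — f: result becomes 4; next result becomes -4; next final value 16. g: result becomes 4; next result becomes -4; next final value 16. Both give 16.
Across all 324 domain points the two functions coincide.
verdict: equivalent


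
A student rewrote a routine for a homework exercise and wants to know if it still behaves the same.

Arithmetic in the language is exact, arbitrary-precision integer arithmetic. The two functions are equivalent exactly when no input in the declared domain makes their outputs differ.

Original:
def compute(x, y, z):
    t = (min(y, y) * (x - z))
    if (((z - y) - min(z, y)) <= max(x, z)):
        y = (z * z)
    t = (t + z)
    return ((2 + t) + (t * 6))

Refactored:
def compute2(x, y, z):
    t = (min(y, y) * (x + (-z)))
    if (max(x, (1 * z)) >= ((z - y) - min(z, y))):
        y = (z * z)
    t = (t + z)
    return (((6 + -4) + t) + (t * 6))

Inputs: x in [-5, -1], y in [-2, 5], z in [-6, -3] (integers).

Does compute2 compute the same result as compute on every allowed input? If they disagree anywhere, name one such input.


Equivalent — the differences include arithmetic usage differs, constant usage differs, comparison usage differs, yet no declared input distinguishes the two.
As a probe, take x=-4, y=5, z=-3: compute runs t=-5, then (((z - y) - min(z, y)) <= max(x, z)) is true, then y=9, then t=-8, then returns -54; compute2 runs t=-5, then (max(x, (1 * z)) >= ((z - y) - min(z, y))) is true, then y=9, then t=-8, then returns -54; both end at -54.
Across all 160 domain points the two functions coincide.
verdict: equivalent


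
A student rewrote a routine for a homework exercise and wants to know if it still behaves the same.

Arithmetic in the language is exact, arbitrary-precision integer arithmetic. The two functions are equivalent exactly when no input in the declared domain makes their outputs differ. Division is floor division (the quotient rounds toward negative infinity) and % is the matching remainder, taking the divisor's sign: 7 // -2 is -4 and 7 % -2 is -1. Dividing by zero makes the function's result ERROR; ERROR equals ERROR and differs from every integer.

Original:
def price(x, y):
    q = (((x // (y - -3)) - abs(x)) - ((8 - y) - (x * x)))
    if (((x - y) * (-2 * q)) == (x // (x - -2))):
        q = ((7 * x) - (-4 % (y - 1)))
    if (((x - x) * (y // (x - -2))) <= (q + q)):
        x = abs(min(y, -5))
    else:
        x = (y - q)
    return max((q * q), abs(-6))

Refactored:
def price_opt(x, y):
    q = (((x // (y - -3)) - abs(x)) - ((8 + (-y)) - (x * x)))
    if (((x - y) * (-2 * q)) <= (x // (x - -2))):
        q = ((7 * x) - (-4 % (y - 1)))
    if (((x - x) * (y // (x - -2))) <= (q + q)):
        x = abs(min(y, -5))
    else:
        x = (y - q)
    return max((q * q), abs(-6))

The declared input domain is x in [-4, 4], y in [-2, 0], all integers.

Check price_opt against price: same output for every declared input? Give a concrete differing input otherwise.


These are not equivalent — on x=-4, y=-2 the outputs split (6 vs 729).
price: q=-2, then (((x - y) * (-2 * q)) == (x // (x - -2))) is false, then (((x - x) * (y // (x - -2))) <= (q + q)) is false, then x=0, then returns 6
price_opt: q=-2, then (((x - y) * (-2 * q)) <= (x // (x - -2))) is true, then q=-27, then (((x - x) * (y // (x - -2))) <= (q + q)) is false, then x=25, then returns 729
verdict: not equivalent; witness: x=-4, y=-2


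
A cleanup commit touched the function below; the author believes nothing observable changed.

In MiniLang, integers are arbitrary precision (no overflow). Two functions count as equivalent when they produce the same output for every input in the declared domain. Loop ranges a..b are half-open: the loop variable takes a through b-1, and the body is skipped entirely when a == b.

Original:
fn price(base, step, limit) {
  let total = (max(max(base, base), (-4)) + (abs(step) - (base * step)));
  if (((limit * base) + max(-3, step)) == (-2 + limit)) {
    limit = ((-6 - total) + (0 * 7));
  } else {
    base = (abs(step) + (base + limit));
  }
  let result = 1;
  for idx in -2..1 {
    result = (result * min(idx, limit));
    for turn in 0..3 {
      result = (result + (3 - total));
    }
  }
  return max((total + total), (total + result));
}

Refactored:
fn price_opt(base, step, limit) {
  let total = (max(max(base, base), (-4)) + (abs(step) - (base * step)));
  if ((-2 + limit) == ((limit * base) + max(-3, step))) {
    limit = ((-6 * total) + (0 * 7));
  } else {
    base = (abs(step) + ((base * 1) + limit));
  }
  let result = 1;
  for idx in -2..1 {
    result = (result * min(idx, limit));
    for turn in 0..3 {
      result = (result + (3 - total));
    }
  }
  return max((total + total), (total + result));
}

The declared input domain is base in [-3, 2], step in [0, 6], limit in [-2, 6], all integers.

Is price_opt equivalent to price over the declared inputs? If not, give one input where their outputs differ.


Consider the input base=-1, step=0, limit=1.
price: total = -1; (((limit * base) + max(-3, step)) == (-2 + limit)) -> true; limit = -5; result = 1; [idx=-2]; result = -5; [turn=0]; result = -1; [turn=1]; result = 3; [turn=2]; result = 7; [idx=-1]; result = -35; [turn=0]; result = -31; [turn=1]; result = -27; [turn=2]; result = -23; [idx=0]; result = 115; [turn=0]; result = 119; [turn=1]; result = 123; [turn=2]; result = 127; return 126
price_opt: total = -1; ((-2 + limit) == ((limit * base) + max(-3, step))) -> true; limit = 6; result = 1; [idx=-2]; result = -2; [turn=0]; result = 2; [turn=1]; result = 6; [turn=2]; result = 10; [idx=-1]; result = -10; [turn=0]; result = -6; [turn=1]; result = -2; [turn=2]; result = 2; [idx=0]; result = 0; [turn=0]; result = 4; [turn=1]; result = 8; [turn=2]; result = 12; return 11
126 != 11, so the rewrite changes behavior.
verdict: not equivalent; witness: base=-1, step=0, limit=1


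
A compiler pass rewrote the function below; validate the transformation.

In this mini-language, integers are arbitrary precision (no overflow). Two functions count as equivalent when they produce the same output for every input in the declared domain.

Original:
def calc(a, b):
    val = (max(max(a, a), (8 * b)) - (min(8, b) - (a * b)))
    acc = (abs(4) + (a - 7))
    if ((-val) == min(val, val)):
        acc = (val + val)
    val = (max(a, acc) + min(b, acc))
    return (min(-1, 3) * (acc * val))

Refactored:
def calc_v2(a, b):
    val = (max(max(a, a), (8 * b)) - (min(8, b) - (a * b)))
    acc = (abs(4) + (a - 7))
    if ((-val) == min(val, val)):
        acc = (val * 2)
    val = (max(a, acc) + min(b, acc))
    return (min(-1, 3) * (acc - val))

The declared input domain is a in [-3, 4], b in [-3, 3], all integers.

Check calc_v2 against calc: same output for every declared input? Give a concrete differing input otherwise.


These are not equivalent — on a=-3, b=-3 the outputs split (-54 vs -3).
calc: val := 9 | acc := -6 | ((-val) == min(val, val)): false | val := -9 | result -54
calc_v2: val := 9 | acc := -6 | ((-val) == min(val, val)): false | val := -9 | result -3
verdict: not equivalent; witness: a=-3, b=-3


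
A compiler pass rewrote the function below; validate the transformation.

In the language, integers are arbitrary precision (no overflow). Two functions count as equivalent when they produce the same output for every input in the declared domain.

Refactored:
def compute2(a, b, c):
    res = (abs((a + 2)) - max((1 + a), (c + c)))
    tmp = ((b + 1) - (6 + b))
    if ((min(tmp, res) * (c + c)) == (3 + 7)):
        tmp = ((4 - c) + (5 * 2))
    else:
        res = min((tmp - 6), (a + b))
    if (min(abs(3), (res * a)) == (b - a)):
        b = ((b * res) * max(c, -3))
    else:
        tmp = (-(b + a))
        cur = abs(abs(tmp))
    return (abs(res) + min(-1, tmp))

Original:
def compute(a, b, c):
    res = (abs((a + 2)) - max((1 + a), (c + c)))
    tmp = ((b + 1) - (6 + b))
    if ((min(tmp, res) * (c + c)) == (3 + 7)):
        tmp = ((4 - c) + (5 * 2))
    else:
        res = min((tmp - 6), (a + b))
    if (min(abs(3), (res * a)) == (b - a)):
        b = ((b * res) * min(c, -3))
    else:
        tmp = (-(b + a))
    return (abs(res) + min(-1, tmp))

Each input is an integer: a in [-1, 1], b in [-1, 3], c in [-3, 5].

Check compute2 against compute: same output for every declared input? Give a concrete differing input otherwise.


Equivalent. The edit looks behavioral (`min(c, -3)` became `max(c, -3)`), but over these ranges it never changes the outcome.
Sweeping the whole domain (135 inputs) finds no disagreement.
One worked example (a=1, b=-1, c=-3) — compute: res := 1 | tmp := -5 | ((min(tmp, res) * (c + c)) == (3 + 7)): false | res := -11 | (min(abs(3), (res * a)) == (b - a)): false | tmp := 0 | result 10; compute2: res := 1 | tmp := -5 | ((min(tmp, res) * (c + c)) == (3 + 7)): false | res := -11 | (min(abs(3), (res * a)) == (b - a)): false | tmp := 0 | cur := 0 | result 10; agreement on 10.
verdict: equivalent


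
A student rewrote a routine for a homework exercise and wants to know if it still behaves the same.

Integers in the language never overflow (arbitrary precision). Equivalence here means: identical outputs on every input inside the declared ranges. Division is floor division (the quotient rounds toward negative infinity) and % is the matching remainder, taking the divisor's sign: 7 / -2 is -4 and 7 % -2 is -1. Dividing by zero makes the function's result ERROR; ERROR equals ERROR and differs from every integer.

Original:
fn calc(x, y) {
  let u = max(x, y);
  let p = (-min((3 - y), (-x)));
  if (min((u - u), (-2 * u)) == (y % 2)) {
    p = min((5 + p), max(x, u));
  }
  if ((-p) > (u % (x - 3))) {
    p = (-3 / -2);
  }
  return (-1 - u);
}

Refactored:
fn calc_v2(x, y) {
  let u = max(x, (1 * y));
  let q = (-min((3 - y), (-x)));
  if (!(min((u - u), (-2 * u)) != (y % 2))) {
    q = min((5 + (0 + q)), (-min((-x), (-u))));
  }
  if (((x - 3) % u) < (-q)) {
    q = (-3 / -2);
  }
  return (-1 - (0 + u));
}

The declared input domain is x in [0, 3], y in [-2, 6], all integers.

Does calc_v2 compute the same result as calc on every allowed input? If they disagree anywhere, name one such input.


Input x=0, y=-2: -1 from calc versus ERROR from calc_v2.
verdict: not equivalent; witness: x=0, y=-2


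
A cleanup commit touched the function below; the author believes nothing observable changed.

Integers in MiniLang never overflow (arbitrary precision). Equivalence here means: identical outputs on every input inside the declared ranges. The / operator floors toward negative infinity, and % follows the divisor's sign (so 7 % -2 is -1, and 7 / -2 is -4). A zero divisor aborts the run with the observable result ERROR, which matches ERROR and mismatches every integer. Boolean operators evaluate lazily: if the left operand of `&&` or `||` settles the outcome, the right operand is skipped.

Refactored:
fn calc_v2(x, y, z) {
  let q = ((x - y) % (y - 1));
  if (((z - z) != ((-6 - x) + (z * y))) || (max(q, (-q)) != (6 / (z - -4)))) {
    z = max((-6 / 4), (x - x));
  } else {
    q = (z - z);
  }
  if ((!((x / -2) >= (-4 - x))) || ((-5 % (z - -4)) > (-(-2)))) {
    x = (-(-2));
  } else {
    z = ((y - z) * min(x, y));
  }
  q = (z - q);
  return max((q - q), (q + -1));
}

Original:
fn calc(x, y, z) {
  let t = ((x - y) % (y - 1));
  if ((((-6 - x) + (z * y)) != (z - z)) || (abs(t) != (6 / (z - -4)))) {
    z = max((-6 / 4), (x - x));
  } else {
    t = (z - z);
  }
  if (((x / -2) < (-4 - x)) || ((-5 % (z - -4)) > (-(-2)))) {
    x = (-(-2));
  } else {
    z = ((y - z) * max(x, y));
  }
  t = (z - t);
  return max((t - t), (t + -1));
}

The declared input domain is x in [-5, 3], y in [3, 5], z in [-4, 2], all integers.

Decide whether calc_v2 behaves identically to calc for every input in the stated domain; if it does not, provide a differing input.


Try x=0, y=3, z=2.
calc: t=1, then ((((-6 - x) + (z * y)) != (z - z)) || (abs(t) != (6 / (z - -4)))) is false, then t=0, then (((x / -2) < (-4 - x)) || ((-5 % (z - -4)) > (-(-2)))) is false, then z=3, then t=3, then returns 2
calc_v2: q=1, then (((z - z) != ((-6 - x) + (z * y))) || (max(q, (-q)) != (6 / (z - -4)))) is false, then q=0, then ((!((x / -2) >= (-4 - x))) || ((-5 % (z - -4)) > (-(-2)))) is false, then z=0, then q=0, then returns 0
2 and 0 differ, so these are not the same function on this domain.
verdict: not equivalent; witness: x=0, y=3, z=2


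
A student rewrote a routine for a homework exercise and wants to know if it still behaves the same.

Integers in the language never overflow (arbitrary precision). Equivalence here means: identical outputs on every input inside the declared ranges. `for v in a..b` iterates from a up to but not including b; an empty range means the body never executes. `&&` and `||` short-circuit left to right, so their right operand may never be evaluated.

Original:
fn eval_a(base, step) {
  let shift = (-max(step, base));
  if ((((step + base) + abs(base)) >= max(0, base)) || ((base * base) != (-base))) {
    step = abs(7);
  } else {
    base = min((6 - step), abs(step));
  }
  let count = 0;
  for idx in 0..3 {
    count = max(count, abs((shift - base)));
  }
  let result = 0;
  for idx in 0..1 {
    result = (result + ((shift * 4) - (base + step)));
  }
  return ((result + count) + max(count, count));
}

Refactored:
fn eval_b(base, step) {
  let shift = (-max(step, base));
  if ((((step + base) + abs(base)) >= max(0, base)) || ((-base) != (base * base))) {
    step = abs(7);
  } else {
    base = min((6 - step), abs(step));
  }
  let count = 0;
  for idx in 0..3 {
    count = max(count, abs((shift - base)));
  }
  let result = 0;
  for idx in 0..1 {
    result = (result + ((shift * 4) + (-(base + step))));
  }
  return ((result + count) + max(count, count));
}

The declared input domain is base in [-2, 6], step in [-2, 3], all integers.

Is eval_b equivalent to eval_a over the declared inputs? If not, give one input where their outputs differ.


Although arithmetic usage differs, 54/54 inputs agree.
verdict: equivalent


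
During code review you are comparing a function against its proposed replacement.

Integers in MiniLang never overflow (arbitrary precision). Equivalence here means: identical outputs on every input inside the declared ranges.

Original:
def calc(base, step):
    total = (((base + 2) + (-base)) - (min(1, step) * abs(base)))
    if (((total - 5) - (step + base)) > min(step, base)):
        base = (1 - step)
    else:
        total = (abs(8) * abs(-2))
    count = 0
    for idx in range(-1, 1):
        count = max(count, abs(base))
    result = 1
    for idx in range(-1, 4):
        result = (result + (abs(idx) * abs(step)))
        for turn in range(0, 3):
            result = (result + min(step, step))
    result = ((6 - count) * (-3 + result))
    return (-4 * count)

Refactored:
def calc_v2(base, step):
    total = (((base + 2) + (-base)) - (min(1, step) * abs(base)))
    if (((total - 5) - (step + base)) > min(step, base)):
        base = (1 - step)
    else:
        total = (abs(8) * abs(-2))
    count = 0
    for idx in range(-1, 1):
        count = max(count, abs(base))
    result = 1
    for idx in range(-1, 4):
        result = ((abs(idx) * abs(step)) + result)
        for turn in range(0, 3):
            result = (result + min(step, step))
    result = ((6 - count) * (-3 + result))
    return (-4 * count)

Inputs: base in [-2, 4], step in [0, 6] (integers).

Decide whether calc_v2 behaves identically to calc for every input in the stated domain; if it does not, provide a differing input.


Although same computation, different form, 49/49 inputs agree.
verdict: equivalent
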